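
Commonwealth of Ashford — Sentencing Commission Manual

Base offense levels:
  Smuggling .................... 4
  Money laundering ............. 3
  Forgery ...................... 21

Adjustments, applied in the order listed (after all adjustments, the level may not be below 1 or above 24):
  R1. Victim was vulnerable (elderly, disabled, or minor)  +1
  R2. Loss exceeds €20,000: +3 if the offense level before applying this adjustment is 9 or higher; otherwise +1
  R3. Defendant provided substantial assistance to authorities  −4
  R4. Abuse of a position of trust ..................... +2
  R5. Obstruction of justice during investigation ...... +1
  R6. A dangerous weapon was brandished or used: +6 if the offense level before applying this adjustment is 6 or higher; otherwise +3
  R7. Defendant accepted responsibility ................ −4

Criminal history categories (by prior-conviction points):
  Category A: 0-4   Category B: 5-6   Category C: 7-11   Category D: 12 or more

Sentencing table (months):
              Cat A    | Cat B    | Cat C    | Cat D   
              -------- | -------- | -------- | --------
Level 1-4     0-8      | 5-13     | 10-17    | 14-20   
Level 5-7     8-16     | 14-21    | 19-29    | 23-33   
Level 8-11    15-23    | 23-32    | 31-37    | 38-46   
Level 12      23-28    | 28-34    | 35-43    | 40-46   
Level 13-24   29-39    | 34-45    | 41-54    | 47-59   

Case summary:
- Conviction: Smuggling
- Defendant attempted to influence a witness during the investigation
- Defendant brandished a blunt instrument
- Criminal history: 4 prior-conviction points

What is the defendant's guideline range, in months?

Base offense level for smuggling: 4.
R3 does not apply.
R5 applies: 4 + 1 = 5.
R6 applies (level before this adjustment is 5 < 6, so +3): 5 + 3 = 8.
Final offense level: 8.
Criminal history: 4 prior points → Category A (0-4).
Level 8 falls in the 8-11 band.
Grid: Level 8-11 × Category A = 15-23 months.

15-23 months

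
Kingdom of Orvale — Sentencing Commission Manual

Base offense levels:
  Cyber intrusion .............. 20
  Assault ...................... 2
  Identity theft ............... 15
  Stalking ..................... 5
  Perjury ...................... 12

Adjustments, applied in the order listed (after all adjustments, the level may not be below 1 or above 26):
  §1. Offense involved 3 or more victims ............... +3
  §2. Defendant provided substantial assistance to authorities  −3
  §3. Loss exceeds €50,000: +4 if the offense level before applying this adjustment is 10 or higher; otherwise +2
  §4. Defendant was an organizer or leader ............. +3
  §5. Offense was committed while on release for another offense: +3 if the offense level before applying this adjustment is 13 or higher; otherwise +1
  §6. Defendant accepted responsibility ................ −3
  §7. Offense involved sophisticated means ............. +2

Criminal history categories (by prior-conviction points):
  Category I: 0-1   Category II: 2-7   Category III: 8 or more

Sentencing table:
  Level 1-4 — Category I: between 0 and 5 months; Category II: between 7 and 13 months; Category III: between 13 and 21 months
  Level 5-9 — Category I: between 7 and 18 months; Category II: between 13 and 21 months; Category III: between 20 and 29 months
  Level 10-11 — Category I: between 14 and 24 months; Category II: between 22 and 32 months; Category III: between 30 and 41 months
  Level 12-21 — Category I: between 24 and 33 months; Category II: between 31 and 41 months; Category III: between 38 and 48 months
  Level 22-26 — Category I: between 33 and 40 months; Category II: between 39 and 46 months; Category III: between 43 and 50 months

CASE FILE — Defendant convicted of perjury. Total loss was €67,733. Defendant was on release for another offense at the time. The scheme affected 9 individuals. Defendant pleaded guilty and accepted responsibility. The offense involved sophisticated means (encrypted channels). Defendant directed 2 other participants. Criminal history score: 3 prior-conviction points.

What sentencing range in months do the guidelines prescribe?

39-46 months

Base offense level for perjury: 12.
§1 applies: 12 + 3 = 15.
§2 does not apply.
§3 applies (level before this adjustment is 15 ≥ 10, so +4): 15 + 4 = 19.
§4 applies: 19 + 3 = 22.
§5 applies (level before this adjustment is 22 ≥ 13, so +3): 22 + 3 = 25.
§6 applies: 25 − 3 = 22.
§7 applies: 22 + 2 = 24.
Final offense level: 24.
Criminal history: 3 prior points → Category II (2-7).
Level 24 falls in the 22-26 band.
Grid: Level 22-26 × Category II = 39-46 months.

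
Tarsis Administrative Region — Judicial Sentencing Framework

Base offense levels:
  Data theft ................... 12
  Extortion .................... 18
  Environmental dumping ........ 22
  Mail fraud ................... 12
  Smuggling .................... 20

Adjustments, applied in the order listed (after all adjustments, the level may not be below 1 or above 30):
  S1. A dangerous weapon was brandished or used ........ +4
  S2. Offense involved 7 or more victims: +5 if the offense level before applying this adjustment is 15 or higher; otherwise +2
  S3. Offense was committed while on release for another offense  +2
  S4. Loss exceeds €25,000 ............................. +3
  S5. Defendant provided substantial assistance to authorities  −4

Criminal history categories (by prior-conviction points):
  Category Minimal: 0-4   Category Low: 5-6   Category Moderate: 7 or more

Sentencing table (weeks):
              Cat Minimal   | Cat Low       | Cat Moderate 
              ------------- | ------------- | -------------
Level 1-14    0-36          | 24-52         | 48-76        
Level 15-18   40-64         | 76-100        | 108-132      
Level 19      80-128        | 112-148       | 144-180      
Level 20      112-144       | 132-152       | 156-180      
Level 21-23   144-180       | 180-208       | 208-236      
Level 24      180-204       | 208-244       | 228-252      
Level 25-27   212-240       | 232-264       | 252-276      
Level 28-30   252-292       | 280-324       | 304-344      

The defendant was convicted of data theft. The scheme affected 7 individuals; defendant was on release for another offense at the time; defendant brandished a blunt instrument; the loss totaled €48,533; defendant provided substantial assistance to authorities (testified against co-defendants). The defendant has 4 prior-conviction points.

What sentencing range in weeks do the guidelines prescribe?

144-180 weeks

Base offense level for data theft: 12.
S1 applies: 12 + 4 = 16.
S2 applies (level before this adjustment is 16 ≥ 15, so +5): 16 + 5 = 21.
S3 applies: 21 + 2 = 23.
S4 applies: 23 + 3 = 26.
S5 applies: 26 − 4 = 22.
Final offense level: 22.
Criminal history: 4 prior points → Category Minimal (0-4).
Level 22 falls in the 21-23 band.
Grid: Level 21-23 × Category Minimal = 144-180 weeks.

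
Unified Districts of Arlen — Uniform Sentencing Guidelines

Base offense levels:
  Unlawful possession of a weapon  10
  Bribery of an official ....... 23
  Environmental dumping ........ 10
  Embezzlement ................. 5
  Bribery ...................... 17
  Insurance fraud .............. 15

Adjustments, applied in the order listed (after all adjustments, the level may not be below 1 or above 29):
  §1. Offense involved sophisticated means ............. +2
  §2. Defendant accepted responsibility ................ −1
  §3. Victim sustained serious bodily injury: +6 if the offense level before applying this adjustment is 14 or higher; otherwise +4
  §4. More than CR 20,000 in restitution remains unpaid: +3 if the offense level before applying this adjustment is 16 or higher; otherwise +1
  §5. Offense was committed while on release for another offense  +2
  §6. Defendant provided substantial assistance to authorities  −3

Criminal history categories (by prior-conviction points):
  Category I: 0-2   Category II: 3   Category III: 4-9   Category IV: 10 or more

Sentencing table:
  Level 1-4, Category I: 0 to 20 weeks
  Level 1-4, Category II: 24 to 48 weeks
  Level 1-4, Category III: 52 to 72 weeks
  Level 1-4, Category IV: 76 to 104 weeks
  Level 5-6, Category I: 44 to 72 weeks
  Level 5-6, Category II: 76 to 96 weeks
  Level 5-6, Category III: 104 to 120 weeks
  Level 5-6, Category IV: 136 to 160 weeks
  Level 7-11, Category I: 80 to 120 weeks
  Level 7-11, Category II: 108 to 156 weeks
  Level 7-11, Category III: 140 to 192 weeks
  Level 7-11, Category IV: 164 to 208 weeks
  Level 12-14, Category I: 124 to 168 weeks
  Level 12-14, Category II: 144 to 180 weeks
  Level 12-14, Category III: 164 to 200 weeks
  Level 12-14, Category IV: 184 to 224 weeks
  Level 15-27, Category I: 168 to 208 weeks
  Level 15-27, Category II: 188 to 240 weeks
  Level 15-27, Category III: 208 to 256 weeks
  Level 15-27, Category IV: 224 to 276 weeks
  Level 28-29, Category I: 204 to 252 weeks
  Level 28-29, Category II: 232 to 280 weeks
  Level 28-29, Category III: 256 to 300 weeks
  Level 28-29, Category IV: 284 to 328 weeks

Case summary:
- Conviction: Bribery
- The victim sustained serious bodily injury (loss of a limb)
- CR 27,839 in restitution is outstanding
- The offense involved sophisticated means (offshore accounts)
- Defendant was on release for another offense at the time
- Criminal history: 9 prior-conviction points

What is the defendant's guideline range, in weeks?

256-300 weeks

Base offense level for bribery: 17.
§1 applies: 17 + 2 = 19.
§2 does not apply.
§3 applies (level before this adjustment is 19 ≥ 14, so +6): 19 + 6 = 25.
§4 applies (level before this adjustment is 25 ≥ 16, so +3): 25 + 3 = 28.
§5 applies: 28 + 2 = 30.
§6 does not apply.
Level 30 exceeds the maximum of 29; capped at 29.
Final offense level: 29.
Criminal history: 9 prior points → Category III (4-9).
Level 29 falls in the 28-29 band.
Grid: Level 28-29 × Category III = 256-300 weeks.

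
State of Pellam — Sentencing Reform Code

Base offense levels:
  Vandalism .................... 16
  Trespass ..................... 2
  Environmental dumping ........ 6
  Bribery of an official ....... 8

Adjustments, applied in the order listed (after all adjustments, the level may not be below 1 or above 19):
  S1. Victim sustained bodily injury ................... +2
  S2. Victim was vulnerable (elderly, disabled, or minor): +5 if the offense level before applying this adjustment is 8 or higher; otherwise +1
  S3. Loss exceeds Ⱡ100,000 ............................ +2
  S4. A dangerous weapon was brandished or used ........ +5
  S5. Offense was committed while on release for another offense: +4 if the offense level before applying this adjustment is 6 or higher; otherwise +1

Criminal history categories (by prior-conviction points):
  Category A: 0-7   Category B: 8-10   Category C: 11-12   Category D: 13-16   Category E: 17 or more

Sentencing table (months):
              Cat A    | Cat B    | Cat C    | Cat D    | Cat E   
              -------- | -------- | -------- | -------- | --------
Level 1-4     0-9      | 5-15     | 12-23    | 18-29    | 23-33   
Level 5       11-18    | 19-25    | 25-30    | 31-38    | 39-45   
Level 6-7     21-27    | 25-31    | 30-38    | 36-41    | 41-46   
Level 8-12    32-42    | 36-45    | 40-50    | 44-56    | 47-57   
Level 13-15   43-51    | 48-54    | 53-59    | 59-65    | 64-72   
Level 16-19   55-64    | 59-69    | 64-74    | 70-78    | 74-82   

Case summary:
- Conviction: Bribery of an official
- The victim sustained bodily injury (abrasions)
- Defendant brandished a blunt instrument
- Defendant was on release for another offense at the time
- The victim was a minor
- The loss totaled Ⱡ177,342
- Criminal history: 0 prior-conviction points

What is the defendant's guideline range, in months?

Base offense level for bribery of an official: 8.
S1 applies: 8 + 2 = 10.
S2 applies (level before this adjustment is 10 ≥ 8, so +5): 10 + 5 = 15.
S3 applies: 15 + 2 = 17.
S4 applies: 17 + 5 = 22.
S5 applies (level before this adjustment is 22 ≥ 6, so +4): 22 + 4 = 26.
Level 26 exceeds the maximum of 19; capped at 19.
Final offense level: 19.
Criminal history: 0 prior points → Category A (0-7).
Level 19 falls in the 16-19 band.
Grid: Level 16-19 × Category A = 55-64 months.

55-64 months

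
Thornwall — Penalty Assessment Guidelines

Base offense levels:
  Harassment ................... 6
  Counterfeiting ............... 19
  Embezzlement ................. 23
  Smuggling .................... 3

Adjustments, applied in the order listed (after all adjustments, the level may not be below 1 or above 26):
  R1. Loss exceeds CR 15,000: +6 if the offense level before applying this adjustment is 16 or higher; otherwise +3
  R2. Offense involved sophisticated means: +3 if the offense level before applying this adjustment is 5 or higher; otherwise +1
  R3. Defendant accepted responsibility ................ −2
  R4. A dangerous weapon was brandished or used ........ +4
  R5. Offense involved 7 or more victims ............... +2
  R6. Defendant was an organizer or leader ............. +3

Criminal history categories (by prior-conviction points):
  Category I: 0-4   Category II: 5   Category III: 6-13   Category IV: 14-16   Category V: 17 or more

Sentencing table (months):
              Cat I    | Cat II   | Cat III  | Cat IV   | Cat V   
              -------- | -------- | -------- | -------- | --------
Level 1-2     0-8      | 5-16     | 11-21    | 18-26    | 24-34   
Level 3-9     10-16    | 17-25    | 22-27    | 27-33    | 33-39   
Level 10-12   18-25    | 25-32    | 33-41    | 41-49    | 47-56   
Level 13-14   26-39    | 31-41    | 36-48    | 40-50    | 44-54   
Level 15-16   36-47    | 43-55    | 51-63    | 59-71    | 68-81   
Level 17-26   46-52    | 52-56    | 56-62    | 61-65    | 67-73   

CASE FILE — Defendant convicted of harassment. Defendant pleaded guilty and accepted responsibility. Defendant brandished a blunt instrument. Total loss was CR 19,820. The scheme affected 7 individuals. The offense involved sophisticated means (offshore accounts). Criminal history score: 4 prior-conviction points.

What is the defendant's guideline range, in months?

36-47 months

Base offense level for harassment: 6.
R1 applies (level before this adjustment is 6 < 16, so +3): 6 + 3 = 9.
R2 applies (level before this adjustment is 9 ≥ 5, so +3): 9 + 3 = 12.
R3 applies: 12 − 2 = 10.
R4 applies: 10 + 4 = 14.
R5 applies: 14 + 2 = 16.
Final offense level: 16.
Criminal history: 4 prior points → Category I (0-4).
Level 16 falls in the 15-16 band.
Grid: Level 15-16 × Category I = 36-47 months.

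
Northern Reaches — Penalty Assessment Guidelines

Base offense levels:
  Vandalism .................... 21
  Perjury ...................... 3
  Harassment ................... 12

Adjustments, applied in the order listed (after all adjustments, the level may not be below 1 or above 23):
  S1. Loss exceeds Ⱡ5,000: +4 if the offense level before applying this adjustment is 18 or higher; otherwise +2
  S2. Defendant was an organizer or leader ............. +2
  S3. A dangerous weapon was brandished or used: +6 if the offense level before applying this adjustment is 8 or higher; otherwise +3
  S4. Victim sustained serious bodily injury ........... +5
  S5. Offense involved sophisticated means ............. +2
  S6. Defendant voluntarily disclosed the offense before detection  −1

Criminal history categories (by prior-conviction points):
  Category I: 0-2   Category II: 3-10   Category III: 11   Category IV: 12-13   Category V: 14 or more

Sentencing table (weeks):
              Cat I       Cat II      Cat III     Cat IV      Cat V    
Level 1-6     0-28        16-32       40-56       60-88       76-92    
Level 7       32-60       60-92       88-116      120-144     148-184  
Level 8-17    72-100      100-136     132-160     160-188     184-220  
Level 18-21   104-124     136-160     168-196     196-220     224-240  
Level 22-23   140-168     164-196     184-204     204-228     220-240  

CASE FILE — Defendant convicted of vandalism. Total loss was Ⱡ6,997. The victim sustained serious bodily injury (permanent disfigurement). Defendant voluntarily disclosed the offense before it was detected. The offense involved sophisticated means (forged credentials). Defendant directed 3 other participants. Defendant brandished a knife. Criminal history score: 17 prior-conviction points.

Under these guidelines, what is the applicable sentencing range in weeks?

220-240 weeks

Base offense level for vandalism: 21.
S1 applies (level before this adjustment is 21 ≥ 18, so +4): 21 + 4 = 25.
S2 applies: 25 + 2 = 27.
S3 applies (level before this adjustment is 27 ≥ 8, so +6): 27 + 6 = 33.
S4 applies: 33 + 5 = 38.
S5 applies: 38 + 2 = 40.
S6 applies: 40 − 1 = 39.
Level 39 exceeds the maximum of 23; capped at 23.
Final offense level: 23.
Criminal history: 17 prior points → Category V (14+).
Level 23 falls in the 22-23 band.
Grid: Level 22-23 × Category V = 220-240 weeks.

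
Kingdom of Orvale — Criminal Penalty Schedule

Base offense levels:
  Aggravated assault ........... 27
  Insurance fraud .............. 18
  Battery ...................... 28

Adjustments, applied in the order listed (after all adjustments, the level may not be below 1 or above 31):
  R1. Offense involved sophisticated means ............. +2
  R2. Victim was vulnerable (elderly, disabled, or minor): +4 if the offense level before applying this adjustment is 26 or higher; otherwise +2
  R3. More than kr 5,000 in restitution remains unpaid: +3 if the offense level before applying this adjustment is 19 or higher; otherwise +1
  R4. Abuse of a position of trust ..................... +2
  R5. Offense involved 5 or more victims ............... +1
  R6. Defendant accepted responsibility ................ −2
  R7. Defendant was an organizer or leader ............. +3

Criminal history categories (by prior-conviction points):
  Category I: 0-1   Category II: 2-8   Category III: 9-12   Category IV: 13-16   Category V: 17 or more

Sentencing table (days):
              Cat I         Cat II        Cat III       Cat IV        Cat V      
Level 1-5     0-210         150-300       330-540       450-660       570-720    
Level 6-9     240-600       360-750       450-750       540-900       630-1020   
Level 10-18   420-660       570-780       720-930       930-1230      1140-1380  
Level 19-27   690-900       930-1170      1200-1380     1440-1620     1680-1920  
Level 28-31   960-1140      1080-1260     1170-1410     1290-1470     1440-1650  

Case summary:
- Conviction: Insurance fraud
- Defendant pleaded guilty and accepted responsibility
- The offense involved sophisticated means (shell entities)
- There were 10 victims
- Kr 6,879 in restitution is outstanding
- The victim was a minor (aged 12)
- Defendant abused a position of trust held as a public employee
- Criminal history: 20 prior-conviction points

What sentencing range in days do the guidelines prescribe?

Base offense level for insurance fraud: 18.
R1 applies: 18 + 2 = 20.
R2 applies (level before this adjustment is 20 < 26, so +2): 20 + 2 = 22.
R3 applies (level before this adjustment is 22 ≥ 19, so +3): 22 + 3 = 25.
R4 applies: 25 + 2 = 27.
R5 applies: 27 + 1 = 28.
R6 applies: 28 − 2 = 26.
Final offense level: 26.
Criminal history: 20 prior points → Category V (17+).
Level 26 falls in the 19-27 band.
Grid: Level 19-27 × Category V = 1680-1920 days.

1680-1920 days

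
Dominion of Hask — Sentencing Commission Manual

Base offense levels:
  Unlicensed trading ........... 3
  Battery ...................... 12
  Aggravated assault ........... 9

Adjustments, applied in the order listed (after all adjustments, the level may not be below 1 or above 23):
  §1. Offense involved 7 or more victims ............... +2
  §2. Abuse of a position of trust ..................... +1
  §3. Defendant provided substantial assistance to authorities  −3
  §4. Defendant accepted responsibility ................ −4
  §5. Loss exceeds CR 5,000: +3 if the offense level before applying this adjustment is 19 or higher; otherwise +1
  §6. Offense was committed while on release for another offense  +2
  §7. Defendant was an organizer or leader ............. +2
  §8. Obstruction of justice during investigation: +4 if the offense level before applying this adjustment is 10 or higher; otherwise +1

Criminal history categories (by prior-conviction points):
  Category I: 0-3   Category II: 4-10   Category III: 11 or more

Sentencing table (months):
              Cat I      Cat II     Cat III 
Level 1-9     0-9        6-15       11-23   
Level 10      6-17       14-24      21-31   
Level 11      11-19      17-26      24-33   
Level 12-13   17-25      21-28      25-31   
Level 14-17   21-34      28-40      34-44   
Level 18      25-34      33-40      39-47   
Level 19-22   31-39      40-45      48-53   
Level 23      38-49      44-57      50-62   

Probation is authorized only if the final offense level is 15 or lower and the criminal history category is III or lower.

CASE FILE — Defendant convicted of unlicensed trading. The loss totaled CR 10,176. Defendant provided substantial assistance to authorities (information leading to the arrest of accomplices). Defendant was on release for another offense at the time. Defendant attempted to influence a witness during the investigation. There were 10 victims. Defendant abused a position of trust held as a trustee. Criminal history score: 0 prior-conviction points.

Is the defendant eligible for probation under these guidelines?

Base offense level for unlicensed trading: 3.
§1 applies: 3 + 2 = 5.
§2 applies: 5 + 1 = 6.
§3 applies: 6 − 3 = 3.
§4 does not apply.
§5 applies (level before this adjustment is 3 < 19, so +1): 3 + 1 = 4.
§6 applies: 4 + 2 = 6.
§7 does not apply.
§8 applies (level before this adjustment is 6 < 10, so +1): 6 + 1 = 7.
Final offense level: 7.
Criminal history: 0 prior points → Category I (0-3).
Level 7 falls in the 1-9 band.
Grid: Level 1-9 × Category I = 0-9 months.
Probation check: level 7 ≤ 15 and category I ≤ III → eligible.

Yes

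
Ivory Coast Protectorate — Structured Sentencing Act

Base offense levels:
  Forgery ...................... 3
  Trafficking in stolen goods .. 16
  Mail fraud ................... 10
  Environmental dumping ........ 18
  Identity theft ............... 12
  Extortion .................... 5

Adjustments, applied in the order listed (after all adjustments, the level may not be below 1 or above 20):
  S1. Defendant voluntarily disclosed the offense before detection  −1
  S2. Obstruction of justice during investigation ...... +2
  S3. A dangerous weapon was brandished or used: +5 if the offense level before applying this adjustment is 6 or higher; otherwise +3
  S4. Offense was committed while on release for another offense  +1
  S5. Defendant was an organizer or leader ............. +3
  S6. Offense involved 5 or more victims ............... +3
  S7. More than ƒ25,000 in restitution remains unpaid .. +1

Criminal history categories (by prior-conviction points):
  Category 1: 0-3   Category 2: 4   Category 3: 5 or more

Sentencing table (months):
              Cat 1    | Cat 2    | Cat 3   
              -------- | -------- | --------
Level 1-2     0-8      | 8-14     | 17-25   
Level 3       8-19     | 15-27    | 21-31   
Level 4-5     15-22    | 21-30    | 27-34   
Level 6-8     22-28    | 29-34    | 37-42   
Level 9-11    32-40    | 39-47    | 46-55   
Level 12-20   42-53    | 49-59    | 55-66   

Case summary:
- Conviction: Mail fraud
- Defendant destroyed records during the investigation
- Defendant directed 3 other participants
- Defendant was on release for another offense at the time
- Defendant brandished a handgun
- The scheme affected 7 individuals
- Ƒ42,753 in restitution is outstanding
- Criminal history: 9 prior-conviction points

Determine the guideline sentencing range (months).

Base offense level for mail fraud: 10.
S2 applies: 10 + 2 = 12.
S3 applies (level before this adjustment is 12 ≥ 6, so +5): 12 + 5 = 17.
S4 applies: 17 + 1 = 18.
S5 applies: 18 + 3 = 21.
S6 applies: 21 + 3 = 24.
S7 applies: 24 + 1 = 25.
Level 25 exceeds the maximum of 20; capped at 20.
Final offense level: 20.
Criminal history: 9 prior points → Category 3 (5+).
Level 20 falls in the 12-20 band.
Grid: Level 12-20 × Category 3 = 55-66 months.

55-66 months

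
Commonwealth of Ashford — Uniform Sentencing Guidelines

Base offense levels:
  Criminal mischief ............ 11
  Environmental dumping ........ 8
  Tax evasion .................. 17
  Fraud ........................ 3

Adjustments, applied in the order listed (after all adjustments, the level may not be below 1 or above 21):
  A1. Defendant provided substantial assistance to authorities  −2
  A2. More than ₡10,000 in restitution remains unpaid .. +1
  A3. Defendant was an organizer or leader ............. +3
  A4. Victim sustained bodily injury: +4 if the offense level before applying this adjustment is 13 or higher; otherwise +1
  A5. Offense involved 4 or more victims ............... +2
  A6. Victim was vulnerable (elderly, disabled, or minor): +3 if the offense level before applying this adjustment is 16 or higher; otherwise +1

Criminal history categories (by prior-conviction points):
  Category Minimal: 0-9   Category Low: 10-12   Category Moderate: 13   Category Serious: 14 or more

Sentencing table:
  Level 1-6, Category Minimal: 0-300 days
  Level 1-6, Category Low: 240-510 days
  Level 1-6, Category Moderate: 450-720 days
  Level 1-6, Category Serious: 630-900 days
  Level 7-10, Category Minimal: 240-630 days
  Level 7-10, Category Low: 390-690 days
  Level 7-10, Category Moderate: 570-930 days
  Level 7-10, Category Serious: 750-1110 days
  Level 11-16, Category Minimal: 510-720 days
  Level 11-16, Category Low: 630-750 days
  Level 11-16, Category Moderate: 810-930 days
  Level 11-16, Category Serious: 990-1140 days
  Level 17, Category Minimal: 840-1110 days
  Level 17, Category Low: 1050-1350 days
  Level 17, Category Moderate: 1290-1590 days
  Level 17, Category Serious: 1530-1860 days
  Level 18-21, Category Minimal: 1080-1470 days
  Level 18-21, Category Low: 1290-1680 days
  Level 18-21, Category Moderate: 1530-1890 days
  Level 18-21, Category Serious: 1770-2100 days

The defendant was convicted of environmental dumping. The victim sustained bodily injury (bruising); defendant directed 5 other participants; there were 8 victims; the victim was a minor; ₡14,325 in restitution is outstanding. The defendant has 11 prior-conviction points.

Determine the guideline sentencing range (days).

630-750 days

Base offense level for environmental dumping: 8.
A1 does not apply.
A2 applies: 8 + 1 = 9.
A3 applies: 9 + 3 = 12.
A4 applies (level before this adjustment is 12 < 13, so +1): 12 + 1 = 13.
A5 applies: 13 + 2 = 15.
A6 applies (level before this adjustment is 15 < 16, so +1): 15 + 1 = 16.
Final offense level: 16.
Criminal history: 11 prior points → Category Low (10-12).
Level 16 falls in the 11-16 band.
Grid: Level 11-16 × Category Low = 630-750 days.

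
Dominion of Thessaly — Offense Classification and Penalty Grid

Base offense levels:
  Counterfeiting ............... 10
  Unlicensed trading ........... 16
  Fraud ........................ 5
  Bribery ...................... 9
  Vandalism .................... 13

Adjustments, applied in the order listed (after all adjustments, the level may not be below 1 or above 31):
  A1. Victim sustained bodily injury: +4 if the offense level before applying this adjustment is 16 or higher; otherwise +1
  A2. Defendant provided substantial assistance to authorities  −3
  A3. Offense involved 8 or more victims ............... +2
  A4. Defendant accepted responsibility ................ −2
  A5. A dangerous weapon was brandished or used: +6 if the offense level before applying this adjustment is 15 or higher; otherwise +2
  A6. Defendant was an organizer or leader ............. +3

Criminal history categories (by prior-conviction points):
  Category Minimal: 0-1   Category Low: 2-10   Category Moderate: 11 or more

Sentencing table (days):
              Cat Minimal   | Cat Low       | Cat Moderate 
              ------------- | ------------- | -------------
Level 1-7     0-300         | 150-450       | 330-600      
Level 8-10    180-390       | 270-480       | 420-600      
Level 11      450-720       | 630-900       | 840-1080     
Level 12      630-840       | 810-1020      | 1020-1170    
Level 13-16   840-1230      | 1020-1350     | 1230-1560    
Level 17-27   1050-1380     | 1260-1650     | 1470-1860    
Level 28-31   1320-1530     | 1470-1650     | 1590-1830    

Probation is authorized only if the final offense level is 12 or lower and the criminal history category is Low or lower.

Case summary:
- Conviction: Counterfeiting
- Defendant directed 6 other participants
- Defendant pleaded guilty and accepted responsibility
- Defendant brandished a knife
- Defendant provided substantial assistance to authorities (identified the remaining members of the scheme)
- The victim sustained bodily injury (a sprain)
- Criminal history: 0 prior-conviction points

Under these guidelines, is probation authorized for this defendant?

Yes

Base offense level for counterfeiting: 10.
A1 applies (level before this adjustment is 10 < 16, so +1): 10 + 1 = 11.
A2 applies: 11 − 3 = 8.
A4 applies: 8 − 2 = 6.
A5 applies (level before this adjustment is 6 < 15, so +2): 6 + 2 = 8.
A6 applies: 8 + 3 = 11.
Final offense level: 11.
Criminal history: 0 prior points → Category Minimal (0-1).
Level 11 falls in the 11 band.
Grid: Level 11 × Category Minimal = 450-720 days.
Probation check: level 11 ≤ 12 and category Minimal ≤ Low → eligible.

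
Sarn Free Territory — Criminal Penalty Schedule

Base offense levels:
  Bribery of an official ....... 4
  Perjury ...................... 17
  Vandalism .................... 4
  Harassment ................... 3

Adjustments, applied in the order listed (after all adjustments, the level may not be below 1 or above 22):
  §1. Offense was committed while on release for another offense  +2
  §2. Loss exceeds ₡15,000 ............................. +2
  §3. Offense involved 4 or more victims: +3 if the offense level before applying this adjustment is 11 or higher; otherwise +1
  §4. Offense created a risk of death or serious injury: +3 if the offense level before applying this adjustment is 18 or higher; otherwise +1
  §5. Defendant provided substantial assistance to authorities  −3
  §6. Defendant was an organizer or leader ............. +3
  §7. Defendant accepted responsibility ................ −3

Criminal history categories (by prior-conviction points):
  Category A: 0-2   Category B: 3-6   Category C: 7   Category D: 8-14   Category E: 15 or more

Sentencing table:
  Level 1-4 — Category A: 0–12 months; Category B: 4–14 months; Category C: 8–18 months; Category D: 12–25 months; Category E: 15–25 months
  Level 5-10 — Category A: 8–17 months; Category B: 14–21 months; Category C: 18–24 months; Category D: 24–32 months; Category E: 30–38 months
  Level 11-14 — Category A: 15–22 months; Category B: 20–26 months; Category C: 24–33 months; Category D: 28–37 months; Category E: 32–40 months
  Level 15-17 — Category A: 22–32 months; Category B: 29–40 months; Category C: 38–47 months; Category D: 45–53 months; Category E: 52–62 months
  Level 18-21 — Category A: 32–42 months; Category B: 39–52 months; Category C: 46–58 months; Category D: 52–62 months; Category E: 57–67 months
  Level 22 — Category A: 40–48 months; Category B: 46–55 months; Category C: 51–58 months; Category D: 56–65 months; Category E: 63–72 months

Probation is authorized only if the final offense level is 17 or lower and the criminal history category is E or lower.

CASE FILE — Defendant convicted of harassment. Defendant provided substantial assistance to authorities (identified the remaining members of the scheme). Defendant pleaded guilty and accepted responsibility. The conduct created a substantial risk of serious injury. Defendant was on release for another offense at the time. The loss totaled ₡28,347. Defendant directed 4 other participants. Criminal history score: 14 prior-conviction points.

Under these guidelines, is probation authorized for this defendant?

Base offense level for harassment: 3.
§1 applies: 3 + 2 = 5.
§2 applies: 5 + 2 = 7.
§4 applies (level before this adjustment is 7 < 18, so +1): 7 + 1 = 8.
§5 applies: 8 − 3 = 5.
§6 applies: 5 + 3 = 8.
§7 applies: 8 − 3 = 5.
Final offense level: 5.
Criminal history: 14 prior points → Category D (8-14).
Level 5 falls in the 5-10 band.
Grid: Level 5-10 × Category D = 24-32 months.
Probation check: level 5 ≤ 17 and category D ≤ E → eligible.

Yes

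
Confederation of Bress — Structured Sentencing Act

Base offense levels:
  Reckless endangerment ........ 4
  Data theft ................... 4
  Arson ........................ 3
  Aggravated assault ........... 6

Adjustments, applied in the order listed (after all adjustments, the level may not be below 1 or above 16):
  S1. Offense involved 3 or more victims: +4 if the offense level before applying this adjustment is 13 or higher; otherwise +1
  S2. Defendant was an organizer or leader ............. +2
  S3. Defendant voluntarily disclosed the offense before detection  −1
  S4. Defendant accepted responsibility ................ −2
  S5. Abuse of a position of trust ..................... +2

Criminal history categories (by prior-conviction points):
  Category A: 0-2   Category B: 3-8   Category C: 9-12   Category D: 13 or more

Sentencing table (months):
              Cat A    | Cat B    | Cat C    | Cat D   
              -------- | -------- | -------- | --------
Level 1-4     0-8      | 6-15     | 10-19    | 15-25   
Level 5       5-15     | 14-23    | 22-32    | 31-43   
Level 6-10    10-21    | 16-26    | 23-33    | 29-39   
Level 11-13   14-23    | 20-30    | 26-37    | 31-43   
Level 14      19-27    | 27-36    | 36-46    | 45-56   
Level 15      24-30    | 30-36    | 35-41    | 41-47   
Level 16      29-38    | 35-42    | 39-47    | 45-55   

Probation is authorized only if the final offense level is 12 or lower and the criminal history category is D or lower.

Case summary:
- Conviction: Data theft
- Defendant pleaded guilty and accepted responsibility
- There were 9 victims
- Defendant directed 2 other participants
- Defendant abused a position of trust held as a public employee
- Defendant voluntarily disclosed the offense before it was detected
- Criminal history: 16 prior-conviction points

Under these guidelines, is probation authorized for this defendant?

Base offense level for data theft: 4.
S1 applies (level before this adjustment is 4 < 13, so +1): 4 + 1 = 5.
S2 applies: 5 + 2 = 7.
S3 applies: 7 − 1 = 6.
S4 applies: 6 − 2 = 4.
S5 applies: 4 + 2 = 6.
Final offense level: 6.
Criminal history: 16 prior points → Category D (13+).
Level 6 falls in the 6-10 band.
Grid: Level 6-10 × Category D = 29-39 months.
Probation check: level 6 ≤ 12 and category D ≤ D → eligible.

Yes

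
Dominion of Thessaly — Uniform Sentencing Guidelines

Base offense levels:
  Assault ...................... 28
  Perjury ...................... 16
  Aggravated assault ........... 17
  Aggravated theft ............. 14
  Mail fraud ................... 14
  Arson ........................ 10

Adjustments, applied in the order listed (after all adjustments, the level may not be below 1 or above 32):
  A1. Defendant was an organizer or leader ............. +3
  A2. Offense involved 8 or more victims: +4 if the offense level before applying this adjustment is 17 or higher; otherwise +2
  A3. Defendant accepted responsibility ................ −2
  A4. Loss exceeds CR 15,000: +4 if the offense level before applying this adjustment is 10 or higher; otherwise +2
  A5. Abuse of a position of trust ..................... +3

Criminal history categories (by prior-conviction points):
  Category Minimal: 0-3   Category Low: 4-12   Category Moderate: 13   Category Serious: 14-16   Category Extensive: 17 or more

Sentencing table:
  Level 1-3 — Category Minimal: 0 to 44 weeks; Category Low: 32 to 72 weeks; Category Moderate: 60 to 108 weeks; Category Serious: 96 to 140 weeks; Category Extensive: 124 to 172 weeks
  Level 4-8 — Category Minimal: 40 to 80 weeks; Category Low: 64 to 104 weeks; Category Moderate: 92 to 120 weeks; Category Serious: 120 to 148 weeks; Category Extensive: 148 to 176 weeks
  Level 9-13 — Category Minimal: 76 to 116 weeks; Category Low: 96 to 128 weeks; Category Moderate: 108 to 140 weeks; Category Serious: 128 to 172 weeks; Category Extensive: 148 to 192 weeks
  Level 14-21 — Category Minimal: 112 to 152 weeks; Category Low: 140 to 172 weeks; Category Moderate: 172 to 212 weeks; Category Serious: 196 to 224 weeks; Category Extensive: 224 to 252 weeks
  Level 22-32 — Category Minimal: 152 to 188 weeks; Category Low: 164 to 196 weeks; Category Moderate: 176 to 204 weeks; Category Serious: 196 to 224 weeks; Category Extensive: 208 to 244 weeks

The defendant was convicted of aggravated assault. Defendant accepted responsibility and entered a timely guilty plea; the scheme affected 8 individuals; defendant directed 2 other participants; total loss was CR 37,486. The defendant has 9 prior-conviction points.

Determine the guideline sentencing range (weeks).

Base offense level for aggravated assault: 17.
A1 applies: 17 + 3 = 20.
A2 applies (level before this adjustment is 20 ≥ 17, so +4): 20 + 4 = 24.
A3 applies: 24 − 2 = 22.
A4 applies (level before this adjustment is 22 ≥ 10, so +4): 22 + 4 = 26.
Final offense level: 26.
Criminal history: 9 prior points → Category Low (4-12).
Level 26 falls in the 22-32 band.
Grid: Level 22-32 × Category Low = 164-196 weeks.

164-196 weeks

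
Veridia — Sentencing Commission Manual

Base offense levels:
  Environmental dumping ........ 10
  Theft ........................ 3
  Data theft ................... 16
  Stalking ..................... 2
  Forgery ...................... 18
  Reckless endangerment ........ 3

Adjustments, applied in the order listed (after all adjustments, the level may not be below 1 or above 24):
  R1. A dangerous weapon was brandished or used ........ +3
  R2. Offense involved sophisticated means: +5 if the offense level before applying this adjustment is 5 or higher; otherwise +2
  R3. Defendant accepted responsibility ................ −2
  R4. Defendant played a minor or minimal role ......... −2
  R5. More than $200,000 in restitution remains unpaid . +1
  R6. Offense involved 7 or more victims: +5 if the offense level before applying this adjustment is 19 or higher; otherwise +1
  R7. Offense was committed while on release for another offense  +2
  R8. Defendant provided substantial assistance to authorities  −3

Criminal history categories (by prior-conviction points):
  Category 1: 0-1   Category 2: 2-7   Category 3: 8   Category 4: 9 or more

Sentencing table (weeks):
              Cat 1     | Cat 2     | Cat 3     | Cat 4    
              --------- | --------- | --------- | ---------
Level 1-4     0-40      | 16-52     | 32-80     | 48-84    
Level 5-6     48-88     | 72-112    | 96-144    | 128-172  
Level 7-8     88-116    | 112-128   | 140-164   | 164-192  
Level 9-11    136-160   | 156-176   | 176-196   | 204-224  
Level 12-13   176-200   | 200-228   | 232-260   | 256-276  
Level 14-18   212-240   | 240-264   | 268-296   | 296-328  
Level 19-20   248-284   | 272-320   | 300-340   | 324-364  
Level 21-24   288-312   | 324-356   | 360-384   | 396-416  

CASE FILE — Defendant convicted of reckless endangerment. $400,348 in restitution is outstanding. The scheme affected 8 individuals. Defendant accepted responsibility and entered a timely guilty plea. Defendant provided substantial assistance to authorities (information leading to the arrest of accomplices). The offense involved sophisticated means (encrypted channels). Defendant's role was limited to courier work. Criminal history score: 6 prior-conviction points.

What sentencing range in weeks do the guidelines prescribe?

16-52 weeks

Base offense level for reckless endangerment: 3.
R2 applies (level before this adjustment is 3 < 5, so +2): 3 + 2 = 5.
R3 applies: 5 − 2 = 3.
R4 applies: 3 − 2 = 1.
R5 applies: 1 + 1 = 2.
R6 applies (level before this adjustment is 2 < 19, so +1): 2 + 1 = 3.
R7 does not apply.
R8 applies: 3 − 3 = 0.
Level 0 is below the minimum of 1; floored at 1.
Final offense level: 1.
Criminal history: 6 prior points → Category 2 (2-7).
Level 1 falls in the 1-4 band.
Grid: Level 1-4 × Category 2 = 16-52 weeks.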